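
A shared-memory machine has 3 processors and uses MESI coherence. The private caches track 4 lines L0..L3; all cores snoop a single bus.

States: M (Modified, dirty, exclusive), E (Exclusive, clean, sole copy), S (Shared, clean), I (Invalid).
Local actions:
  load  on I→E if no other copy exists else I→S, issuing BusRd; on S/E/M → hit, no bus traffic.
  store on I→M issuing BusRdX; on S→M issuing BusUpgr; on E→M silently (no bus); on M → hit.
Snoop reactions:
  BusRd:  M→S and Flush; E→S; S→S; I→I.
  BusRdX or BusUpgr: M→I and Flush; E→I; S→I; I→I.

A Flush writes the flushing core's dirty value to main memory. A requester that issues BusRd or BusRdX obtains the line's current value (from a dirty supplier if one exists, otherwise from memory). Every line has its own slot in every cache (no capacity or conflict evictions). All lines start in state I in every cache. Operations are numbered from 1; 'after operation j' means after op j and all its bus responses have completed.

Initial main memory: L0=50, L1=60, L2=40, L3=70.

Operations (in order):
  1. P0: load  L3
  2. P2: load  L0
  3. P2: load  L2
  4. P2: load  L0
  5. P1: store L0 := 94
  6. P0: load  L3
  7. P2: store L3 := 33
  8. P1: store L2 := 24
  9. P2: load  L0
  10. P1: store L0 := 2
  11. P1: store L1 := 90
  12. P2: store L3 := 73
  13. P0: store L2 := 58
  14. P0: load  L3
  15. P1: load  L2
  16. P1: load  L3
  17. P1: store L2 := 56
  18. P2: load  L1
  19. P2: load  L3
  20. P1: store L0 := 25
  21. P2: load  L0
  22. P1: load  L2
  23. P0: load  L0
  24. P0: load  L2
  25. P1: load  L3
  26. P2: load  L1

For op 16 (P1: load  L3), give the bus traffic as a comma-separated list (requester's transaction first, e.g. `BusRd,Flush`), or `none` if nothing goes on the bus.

step 1: P0: load  L3  ⟶  EII  (L3)  txn=BusRd  M[L3]=70
step 2: P2: load  L0  ⟶  IIE  (L0)  txn=BusRd  M[L0]=50
step 3: P2: load  L2  ⟶  IIE  (L2)  txn=BusRd  M[L2]=40
step 4: P2: load  L0  ⟶  IIE  (L0)  txn=∅  M[L0]=50
step 5: P1: store L0 := 94  ⟶  IMI  (L0)  txn=BusRdX  M[L0]=50
step 6: P0: load  L3  ⟶  EII  (L3)  txn=∅  M[L3]=70
step 7: P2: store L3 := 33  ⟶  IIM  (L3)  txn=BusRdX  M[L3]=70
step 8: P1: store L2 := 24  ⟶  IMI  (L2)  txn=BusRdX  M[L2]=40
step 9: P2: load  L0  ⟶  ISS  (L0)  txn=BusRd+Flush  M[L0]=94
step 10: P1: store L0 := 2  ⟶  IMI  (L0)  txn=BusUpgr  M[L0]=94
step 11: P1: store L1 := 90  ⟶  IMI  (L1)  txn=BusRdX  M[L1]=60
step 12: P2: store L3 := 73  ⟶  IIM  (L3)  txn=∅  M[L3]=70
step 13: P0: store L2 := 58  ⟶  MII  (L2)  txn=BusRdX+Flush  M[L2]=24
step 14: P0: load  L3  ⟶  SIS  (L3)  txn=BusRd+Flush  M[L3]=73
step 15: P1: load  L2  ⟶  SSI  (L2)  txn=BusRd+Flush  M[L2]=58
step 16: P1: load  L3  ⟶  SSS  (L3)  txn=BusRd  M[L3]=73
step 17: P1: store L2 := 56  ⟶  IMI  (L2)  txn=BusUpgr  M[L2]=58
step 18: P2: load  L1  ⟶  ISS  (L1)  txn=BusRd+Flush  M[L1]=90
step 19: P2: load  L3  ⟶  SSS  (L3)  txn=∅  M[L3]=73
step 20: P1: store L0 := 25  ⟶  IMI  (L0)  txn=∅  M[L0]=94
step 21: P2: load  L0  ⟶  ISS  (L0)  txn=BusRd+Flush  M[L0]=25
step 22: P1: load  L2  ⟶  IMI  (L2)  txn=∅  M[L2]=58
step 23: P0: load  L0  ⟶  SSS  (L0)  txn=BusRd  M[L0]=25
step 24: P0: load  L2  ⟶  SSI  (L2)  txn=BusRd+Flush  M[L2]=56
step 25: P1: load  L3  ⟶  SSS  (L3)  txn=∅  M[L3]=73
step 26: P2: load  L1  ⟶  ISS  (L1)  txn=∅  M[L1]=90

bus = BusRd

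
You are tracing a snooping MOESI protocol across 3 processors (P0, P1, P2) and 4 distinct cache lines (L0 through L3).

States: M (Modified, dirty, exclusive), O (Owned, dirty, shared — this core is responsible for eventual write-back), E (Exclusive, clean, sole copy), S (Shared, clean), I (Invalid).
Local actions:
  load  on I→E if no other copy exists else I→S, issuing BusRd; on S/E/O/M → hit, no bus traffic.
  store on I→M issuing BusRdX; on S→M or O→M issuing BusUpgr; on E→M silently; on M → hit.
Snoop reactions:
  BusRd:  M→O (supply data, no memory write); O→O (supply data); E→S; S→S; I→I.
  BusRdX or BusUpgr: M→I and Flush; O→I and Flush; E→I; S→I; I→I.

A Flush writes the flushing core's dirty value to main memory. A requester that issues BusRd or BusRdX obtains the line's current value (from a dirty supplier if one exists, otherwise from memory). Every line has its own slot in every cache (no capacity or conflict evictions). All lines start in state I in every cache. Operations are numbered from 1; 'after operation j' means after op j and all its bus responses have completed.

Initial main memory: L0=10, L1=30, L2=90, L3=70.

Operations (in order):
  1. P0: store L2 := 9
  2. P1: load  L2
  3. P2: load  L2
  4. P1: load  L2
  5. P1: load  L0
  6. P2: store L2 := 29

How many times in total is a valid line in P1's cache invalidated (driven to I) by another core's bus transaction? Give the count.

  op1 P0: store L2 := 9 → M/I/I on L2; bus BusRdX; mem=90
  op2 P1: load  L2 → O/S/I on L2; bus BusRd; mem=90
  op3 P2: load  L2 → O/S/S on L2; bus BusRd; mem=90
  op4 P1: load  L2 → O/S/S on L2; bus (none); mem=90
  op5 P1: load  L0 → I/E/I on L0; bus BusRd; mem=10
  op6 P2: store L2 := 29 → I/I/M on L2; bus BusUpgr Flush; mem=9

invalidations = 1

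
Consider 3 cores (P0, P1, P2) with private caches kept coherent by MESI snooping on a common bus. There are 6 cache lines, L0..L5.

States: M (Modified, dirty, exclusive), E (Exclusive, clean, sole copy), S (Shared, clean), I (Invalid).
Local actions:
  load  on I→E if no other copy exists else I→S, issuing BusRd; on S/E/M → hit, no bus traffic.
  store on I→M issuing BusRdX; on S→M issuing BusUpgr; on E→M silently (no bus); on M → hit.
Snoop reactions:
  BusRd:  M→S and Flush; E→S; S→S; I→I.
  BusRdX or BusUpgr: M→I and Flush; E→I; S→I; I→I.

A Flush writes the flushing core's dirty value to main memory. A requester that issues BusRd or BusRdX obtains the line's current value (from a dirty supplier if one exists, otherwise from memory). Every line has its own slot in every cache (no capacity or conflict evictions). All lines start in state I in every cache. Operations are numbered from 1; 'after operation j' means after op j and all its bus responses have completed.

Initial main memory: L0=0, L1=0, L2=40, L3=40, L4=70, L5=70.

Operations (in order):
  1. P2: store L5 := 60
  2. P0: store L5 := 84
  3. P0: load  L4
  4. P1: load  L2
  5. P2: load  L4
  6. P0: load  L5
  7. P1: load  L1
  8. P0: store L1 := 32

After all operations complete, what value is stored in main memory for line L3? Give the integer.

  op1 P2: store L5 := 60 → I/I/M on L5; bus BusRdX; mem=70
  op2 P0: store L5 := 84 → M/I/I on L5; bus BusRdX Flush; mem=60
  op3 P0: load  L4 → E/I/I on L4; bus BusRd; mem=70
  op4 P1: load  L2 → I/E/I on L2; bus BusRd; mem=40
  op5 P2: load  L4 → S/I/S on L4; bus BusRd; mem=70
  op6 P0: load  L5 → M/I/I on L5; bus (none); mem=60
  op7 P1: load  L1 → I/E/I on L1; bus BusRd; mem=0
  op8 P0: store L1 := 32 → M/I/I on L1; bus BusRdX; mem=0

memory[L3] = 40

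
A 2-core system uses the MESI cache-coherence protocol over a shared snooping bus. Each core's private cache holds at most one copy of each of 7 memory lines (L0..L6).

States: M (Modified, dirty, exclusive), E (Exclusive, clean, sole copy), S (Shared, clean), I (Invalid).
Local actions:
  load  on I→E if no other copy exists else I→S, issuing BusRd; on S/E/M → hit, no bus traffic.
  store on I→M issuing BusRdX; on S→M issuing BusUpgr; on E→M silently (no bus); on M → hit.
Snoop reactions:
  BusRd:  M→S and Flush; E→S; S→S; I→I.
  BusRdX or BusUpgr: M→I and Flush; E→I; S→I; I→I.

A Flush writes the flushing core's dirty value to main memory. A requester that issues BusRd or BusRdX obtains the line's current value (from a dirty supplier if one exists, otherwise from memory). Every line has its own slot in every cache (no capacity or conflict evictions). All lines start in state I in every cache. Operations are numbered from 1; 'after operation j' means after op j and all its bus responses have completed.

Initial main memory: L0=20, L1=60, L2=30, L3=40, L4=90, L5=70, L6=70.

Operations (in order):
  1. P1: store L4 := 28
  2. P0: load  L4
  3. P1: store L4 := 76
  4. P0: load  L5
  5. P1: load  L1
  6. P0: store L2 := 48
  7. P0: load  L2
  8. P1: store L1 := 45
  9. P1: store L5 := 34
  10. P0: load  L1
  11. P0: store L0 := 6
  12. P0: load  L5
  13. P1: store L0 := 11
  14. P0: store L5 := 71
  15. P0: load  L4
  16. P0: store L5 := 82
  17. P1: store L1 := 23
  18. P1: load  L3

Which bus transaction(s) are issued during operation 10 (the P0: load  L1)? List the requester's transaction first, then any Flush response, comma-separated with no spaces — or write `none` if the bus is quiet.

bus = BusRd,Flush

step 1: P1: store L4 := 28  ⟶  IM  (L4)  txn=BusRdX  M[L4]=90
step 2: P0: load  L4  ⟶  SS  (L4)  txn=BusRd+Flush  M[L4]=28
step 3: P1: store L4 := 76  ⟶  IM  (L4)  txn=BusUpgr  M[L4]=28
step 4: P0: load  L5  ⟶  EI  (L5)  txn=BusRd  M[L5]=70
step 5: P1: load  L1  ⟶  IE  (L1)  txn=BusRd  M[L1]=60
step 6: P0: store L2 := 48  ⟶  MI  (L2)  txn=BusRdX  M[L2]=30
step 7: P0: load  L2  ⟶  MI  (L2)  txn=∅  M[L2]=30
step 8: P1: store L1 := 45  ⟶  IM  (L1)  txn=∅  M[L1]=60
step 9: P1: store L5 := 34  ⟶  IM  (L5)  txn=BusRdX  M[L5]=70
step 10: P0: load  L1  ⟶  SS  (L1)  txn=BusRd+Flush  M[L1]=45
step 11: P0: store L0 := 6  ⟶  MI  (L0)  txn=BusRdX  M[L0]=20
step 12: P0: load  L5  ⟶  SS  (L5)  txn=BusRd+Flush  M[L5]=34
step 13: P1: store L0 := 11  ⟶  IM  (L0)  txn=BusRdX+Flush  M[L0]=6
step 14: P0: store L5 := 71  ⟶  MI  (L5)  txn=BusUpgr  M[L5]=34
step 15: P0: load  L4  ⟶  SS  (L4)  txn=BusRd+Flush  M[L4]=76
step 16: P0: store L5 := 82  ⟶  MI  (L5)  txn=∅  M[L5]=34
step 17: P1: store L1 := 23  ⟶  IM  (L1)  txn=BusUpgr  M[L1]=45
step 18: P1: load  L3  ⟶  IE  (L3)  txn=BusRd  M[L3]=40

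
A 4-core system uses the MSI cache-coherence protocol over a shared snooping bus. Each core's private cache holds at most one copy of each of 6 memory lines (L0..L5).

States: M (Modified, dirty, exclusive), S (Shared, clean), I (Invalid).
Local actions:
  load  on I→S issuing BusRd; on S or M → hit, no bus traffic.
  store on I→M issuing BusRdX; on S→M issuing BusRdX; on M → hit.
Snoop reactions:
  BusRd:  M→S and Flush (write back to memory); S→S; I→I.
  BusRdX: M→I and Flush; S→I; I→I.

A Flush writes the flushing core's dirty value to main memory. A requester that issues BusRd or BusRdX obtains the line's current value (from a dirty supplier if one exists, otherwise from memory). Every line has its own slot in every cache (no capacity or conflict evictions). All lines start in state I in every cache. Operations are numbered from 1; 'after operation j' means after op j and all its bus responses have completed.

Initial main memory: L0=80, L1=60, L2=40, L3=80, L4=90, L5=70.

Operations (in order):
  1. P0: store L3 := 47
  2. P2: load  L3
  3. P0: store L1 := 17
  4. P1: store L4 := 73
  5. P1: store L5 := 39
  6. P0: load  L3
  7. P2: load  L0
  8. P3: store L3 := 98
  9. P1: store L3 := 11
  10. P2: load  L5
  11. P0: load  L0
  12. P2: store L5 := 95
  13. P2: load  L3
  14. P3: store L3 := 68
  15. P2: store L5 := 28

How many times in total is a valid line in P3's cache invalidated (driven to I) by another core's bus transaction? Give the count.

step 1: P0: store L3 := 47  ⟶  MIII  (L3)  txn=BusRdX  M[L3]=80
step 2: P2: load  L3  ⟶  SISI  (L3)  txn=BusRd+Flush  M[L3]=47
step 3: P0: store L1 := 17  ⟶  MIII  (L1)  txn=BusRdX  M[L1]=60
step 4: P1: store L4 := 73  ⟶  IMII  (L4)  txn=BusRdX  M[L4]=90
step 5: P1: store L5 := 39  ⟶  IMII  (L5)  txn=BusRdX  M[L5]=70
step 6: P0: load  L3  ⟶  SISI  (L3)  txn=∅  M[L3]=47
step 7: P2: load  L0  ⟶  IISI  (L0)  txn=BusRd  M[L0]=80
step 8: P3: store L3 := 98  ⟶  IIIM  (L3)  txn=BusRdX  M[L3]=47
step 9: P1: store L3 := 11  ⟶  IMII  (L3)  txn=BusRdX+Flush  M[L3]=98
step 10: P2: load  L5  ⟶  ISSI  (L5)  txn=BusRd+Flush  M[L5]=39
step 11: P0: load  L0  ⟶  SISI  (L0)  txn=BusRd  M[L0]=80
step 12: P2: store L5 := 95  ⟶  IIMI  (L5)  txn=BusRdX  M[L5]=39
step 13: P2: load  L3  ⟶  ISSI  (L3)  txn=BusRd+Flush  M[L3]=11
step 14: P3: store L3 := 68  ⟶  IIIM  (L3)  txn=BusRdX  M[L3]=11
step 15: P2: store L5 := 28  ⟶  IIMI  (L5)  txn=∅  M[L5]=39

invalidations = 1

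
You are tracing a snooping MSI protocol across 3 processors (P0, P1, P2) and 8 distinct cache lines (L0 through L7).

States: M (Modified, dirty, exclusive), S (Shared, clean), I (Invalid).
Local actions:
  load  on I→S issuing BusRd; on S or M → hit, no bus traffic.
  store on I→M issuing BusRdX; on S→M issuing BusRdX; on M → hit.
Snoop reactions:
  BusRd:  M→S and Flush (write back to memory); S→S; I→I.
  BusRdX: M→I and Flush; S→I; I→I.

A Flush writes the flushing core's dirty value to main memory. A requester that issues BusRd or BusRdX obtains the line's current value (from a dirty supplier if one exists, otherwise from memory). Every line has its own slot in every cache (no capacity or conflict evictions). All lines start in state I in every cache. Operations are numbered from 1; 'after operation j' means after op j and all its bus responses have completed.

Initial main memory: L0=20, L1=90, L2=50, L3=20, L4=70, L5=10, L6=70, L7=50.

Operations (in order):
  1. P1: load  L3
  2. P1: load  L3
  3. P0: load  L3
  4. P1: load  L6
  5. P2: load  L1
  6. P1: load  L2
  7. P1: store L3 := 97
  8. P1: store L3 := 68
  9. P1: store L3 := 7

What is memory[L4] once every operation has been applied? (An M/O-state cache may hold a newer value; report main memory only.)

1. P1: load  L3  bus=[BusRd]  L3: P0=I P1=S P2=I  mem[L3]=20
2. P1: load  L3  bus=[-]  L3: P0=I P1=S P2=I  mem[L3]=20
3. P0: load  L3  bus=[BusRd]  L3: P0=S P1=S P2=I  mem[L3]=20
4. P1: load  L6  bus=[BusRd]  L6: P0=I P1=S P2=I  mem[L6]=70
5. P2: load  L1  bus=[BusRd]  L1: P0=I P1=I P2=S  mem[L1]=90
6. P1: load  L2  bus=[BusRd]  L2: P0=I P1=S P2=I  mem[L2]=50
7. P1: store L3 := 97  bus=[BusRdX]  L3: P0=I P1=M P2=I  mem[L3]=20
8. P1: store L3 := 68  bus=[-]  L3: P0=I P1=M P2=I  mem[L3]=20
9. P1: store L3 := 7  bus=[-]  L3: P0=I P1=M P2=I  mem[L3]=20

memory[L4] = 70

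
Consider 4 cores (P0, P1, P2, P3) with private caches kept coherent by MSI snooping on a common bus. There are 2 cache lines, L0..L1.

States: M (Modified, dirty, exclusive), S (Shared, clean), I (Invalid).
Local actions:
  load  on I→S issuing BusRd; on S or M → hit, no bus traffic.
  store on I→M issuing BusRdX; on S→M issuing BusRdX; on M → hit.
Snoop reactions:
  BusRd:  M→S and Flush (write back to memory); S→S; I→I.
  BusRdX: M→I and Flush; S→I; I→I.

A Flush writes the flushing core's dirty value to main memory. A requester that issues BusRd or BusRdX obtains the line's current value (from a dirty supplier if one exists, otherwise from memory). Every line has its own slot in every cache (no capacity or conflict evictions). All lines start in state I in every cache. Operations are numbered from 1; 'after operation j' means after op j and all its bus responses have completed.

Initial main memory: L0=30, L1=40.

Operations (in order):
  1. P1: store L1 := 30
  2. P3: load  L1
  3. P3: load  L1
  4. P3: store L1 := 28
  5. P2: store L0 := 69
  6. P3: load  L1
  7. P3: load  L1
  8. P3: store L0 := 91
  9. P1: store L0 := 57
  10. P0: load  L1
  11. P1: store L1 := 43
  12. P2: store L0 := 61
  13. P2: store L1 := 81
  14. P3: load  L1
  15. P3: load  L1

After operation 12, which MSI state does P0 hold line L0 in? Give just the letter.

state = I

1. P1: store L1 := 30  bus=[BusRdX]  L1: P0=I P1=M P2=I P3=I  mem[L1]=40
2. P3: load  L1  bus=[BusRd,Flush]  L1: P0=I P1=S P2=I P3=S  mem[L1]=30
3. P3: load  L1  bus=[-]  L1: P0=I P1=S P2=I P3=S  mem[L1]=30
4. P3: store L1 := 28  bus=[BusRdX]  L1: P0=I P1=I P2=I P3=M  mem[L1]=30
5. P2: store L0 := 69  bus=[BusRdX]  L0: P0=I P1=I P2=M P3=I  mem[L0]=30
6. P3: load  L1  bus=[-]  L1: P0=I P1=I P2=I P3=M  mem[L1]=30
7. P3: load  L1  bus=[-]  L1: P0=I P1=I P2=I P3=M  mem[L1]=30
8. P3: store L0 := 91  bus=[BusRdX,Flush]  L0: P0=I P1=I P2=I P3=M  mem[L0]=69
9. P1: store L0 := 57  bus=[BusRdX,Flush]  L0: P0=I P1=M P2=I P3=I  mem[L0]=91
10. P0: load  L1  bus=[BusRd,Flush]  L1: P0=S P1=I P2=I P3=S  mem[L1]=28
11. P1: store L1 := 43  bus=[BusRdX]  L1: P0=I P1=M P2=I P3=I  mem[L1]=28
12. P2: store L0 := 61  bus=[BusRdX,Flush]  L0: P0=I P1=I P2=M P3=I  mem[L0]=57
13. P2: store L1 := 81  bus=[BusRdX,Flush]  L1: P0=I P1=I P2=M P3=I  mem[L1]=43
14. P3: load  L1  bus=[BusRd,Flush]  L1: P0=I P1=I P2=S P3=S  mem[L1]=81
15. P3: load  L1  bus=[-]  L1: P0=I P1=I P2=S P3=S  mem[L1]=81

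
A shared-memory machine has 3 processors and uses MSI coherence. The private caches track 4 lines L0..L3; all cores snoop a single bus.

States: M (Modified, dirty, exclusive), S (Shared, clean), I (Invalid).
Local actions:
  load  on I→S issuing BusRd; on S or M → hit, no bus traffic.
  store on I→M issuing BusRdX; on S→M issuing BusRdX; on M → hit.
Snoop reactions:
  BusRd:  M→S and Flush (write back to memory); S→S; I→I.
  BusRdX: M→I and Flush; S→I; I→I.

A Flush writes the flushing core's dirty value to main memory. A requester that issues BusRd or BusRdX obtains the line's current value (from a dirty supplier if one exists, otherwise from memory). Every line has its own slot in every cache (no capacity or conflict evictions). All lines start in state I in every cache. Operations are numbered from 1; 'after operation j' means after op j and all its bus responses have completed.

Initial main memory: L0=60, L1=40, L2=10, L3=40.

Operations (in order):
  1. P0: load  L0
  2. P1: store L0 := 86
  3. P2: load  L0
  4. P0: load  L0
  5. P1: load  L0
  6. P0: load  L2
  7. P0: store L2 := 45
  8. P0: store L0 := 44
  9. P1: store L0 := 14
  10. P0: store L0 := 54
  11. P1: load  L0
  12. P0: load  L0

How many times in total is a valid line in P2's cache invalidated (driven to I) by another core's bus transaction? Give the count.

  op1 P0: load  L0 → S/I/I on L0; bus BusRd; mem=60
  op2 P1: store L0 := 86 → I/M/I on L0; bus BusRdX; mem=60
  op3 P2: load  L0 → I/S/S on L0; bus BusRd Flush; mem=86
  op4 P0: load  L0 → S/S/S on L0; bus BusRd; mem=86
  op5 P1: load  L0 → S/S/S on L0; bus (none); mem=86
  op6 P0: load  L2 → S/I/I on L2; bus BusRd; mem=10
  op7 P0: store L2 := 45 → M/I/I on L2; bus BusRdX; mem=10
  op8 P0: store L0 := 44 → M/I/I on L0; bus BusRdX; mem=86
  op9 P1: store L0 := 14 → I/M/I on L0; bus BusRdX Flush; mem=44
  op10 P0: store L0 := 54 → M/I/I on L0; bus BusRdX Flush; mem=14
  op11 P1: load  L0 → S/S/I on L0; bus BusRd Flush; mem=54
  op12 P0: load  L0 → S/S/I on L0; bus (none); mem=54

invalidations = 1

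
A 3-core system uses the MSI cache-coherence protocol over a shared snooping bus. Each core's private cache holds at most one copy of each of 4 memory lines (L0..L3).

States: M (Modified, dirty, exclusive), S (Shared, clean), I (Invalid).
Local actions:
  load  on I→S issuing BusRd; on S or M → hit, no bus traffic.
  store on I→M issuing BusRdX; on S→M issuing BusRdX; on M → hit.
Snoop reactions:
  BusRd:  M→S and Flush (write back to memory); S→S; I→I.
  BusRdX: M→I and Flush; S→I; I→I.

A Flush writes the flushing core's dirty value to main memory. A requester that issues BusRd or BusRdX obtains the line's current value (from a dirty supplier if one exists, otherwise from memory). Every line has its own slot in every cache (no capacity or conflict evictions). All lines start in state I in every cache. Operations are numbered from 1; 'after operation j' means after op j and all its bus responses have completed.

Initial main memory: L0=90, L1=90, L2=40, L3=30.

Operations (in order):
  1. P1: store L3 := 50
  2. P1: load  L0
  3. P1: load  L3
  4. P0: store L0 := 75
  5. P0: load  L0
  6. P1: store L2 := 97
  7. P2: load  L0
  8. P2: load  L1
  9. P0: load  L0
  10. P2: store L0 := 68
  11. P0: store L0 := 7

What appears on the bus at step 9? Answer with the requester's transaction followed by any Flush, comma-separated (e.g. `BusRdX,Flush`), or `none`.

bus = none

[1] P1: store L3 := 50 | P0:I, P1:M(50), P2:I | bus: BusRdX
[2] P1: load  L0 | P0:I, P1:S(90), P2:I | bus: BusRd
[3] P1: load  L3 | P0:I, P1:M(50), P2:I | bus: none
[4] P0: store L0 := 75 | P0:M(75), P1:I, P2:I | bus: BusRdX
[5] P0: load  L0 | P0:M(75), P1:I, P2:I | bus: none
[6] P1: store L2 := 97 | P0:I, P1:M(97), P2:I | bus: BusRdX
[7] P2: load  L0 | P0:S(75), P1:I, P2:S(75) | bus: BusRd,Flush
[8] P2: load  L1 | P0:I, P1:I, P2:S(90) | bus: BusRd
[9] P0: load  L0 | P0:S(75), P1:I, P2:S(75) | bus: none
[10] P2: store L0 := 68 | P0:I, P1:I, P2:M(68) | bus: BusRdX
[11] P0: store L0 := 7 | P0:M(7), P1:I, P2:I | bus: BusRdX,Flush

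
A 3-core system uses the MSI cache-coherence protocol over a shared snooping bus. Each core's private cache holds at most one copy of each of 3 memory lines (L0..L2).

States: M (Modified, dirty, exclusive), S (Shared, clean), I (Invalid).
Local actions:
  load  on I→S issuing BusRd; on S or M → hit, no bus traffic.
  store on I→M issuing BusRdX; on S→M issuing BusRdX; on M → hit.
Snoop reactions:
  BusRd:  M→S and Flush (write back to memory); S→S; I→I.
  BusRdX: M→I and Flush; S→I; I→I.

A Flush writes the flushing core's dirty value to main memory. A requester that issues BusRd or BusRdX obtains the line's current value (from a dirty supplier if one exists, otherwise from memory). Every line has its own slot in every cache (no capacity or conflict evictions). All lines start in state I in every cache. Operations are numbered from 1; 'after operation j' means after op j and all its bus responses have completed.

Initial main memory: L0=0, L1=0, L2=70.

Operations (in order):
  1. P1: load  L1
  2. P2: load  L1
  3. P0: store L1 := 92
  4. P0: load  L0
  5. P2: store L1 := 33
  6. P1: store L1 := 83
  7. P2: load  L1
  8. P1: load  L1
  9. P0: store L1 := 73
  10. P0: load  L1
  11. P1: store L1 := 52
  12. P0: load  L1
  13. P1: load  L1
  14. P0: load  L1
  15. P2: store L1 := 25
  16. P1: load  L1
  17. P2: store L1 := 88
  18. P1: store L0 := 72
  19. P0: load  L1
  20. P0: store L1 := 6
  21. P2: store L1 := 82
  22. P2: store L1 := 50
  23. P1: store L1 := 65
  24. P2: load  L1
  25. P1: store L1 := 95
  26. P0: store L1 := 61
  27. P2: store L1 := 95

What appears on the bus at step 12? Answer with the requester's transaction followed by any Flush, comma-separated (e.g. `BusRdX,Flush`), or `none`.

bus = BusRd,Flush

step 1: P1: load  L1  ⟶  ISI  (L1)  txn=BusRd  M[L1]=0
step 2: P2: load  L1  ⟶  ISS  (L1)  txn=BusRd  M[L1]=0
step 3: P0: store L1 := 92  ⟶  MII  (L1)  txn=BusRdX  M[L1]=0
step 4: P0: load  L0  ⟶  SII  (L0)  txn=BusRd  M[L0]=0
step 5: P2: store L1 := 33  ⟶  IIM  (L1)  txn=BusRdX+Flush  M[L1]=92
step 6: P1: store L1 := 83  ⟶  IMI  (L1)  txn=BusRdX+Flush  M[L1]=33
step 7: P2: load  L1  ⟶  ISS  (L1)  txn=BusRd+Flush  M[L1]=83
step 8: P1: load  L1  ⟶  ISS  (L1)  txn=∅  M[L1]=83
step 9: P0: store L1 := 73  ⟶  MII  (L1)  txn=BusRdX  M[L1]=83
step 10: P0: load  L1  ⟶  MII  (L1)  txn=∅  M[L1]=83
step 11: P1: store L1 := 52  ⟶  IMI  (L1)  txn=BusRdX+Flush  M[L1]=73
step 12: P0: load  L1  ⟶  SSI  (L1)  txn=BusRd+Flush  M[L1]=52
step 13: P1: load  L1  ⟶  SSI  (L1)  txn=∅  M[L1]=52
step 14: P0: load  L1  ⟶  SSI  (L1)  txn=∅  M[L1]=52
step 15: P2: store L1 := 25  ⟶  IIM  (L1)  txn=BusRdX  M[L1]=52
step 16: P1: load  L1  ⟶  ISS  (L1)  txn=BusRd+Flush  M[L1]=25
step 17: P2: store L1 := 88  ⟶  IIM  (L1)  txn=BusRdX  M[L1]=25
step 18: P1: store L0 := 72  ⟶  IMI  (L0)  txn=BusRdX  M[L0]=0
step 19: P0: load  L1  ⟶  SIS  (L1)  txn=BusRd+Flush  M[L1]=88
step 20: P0: store L1 := 6  ⟶  MII  (L1)  txn=BusRdX  M[L1]=88
step 21: P2: store L1 := 82  ⟶  IIM  (L1)  txn=BusRdX+Flush  M[L1]=6
step 22: P2: store L1 := 50  ⟶  IIM  (L1)  txn=∅  M[L1]=6
step 23: P1: store L1 := 65  ⟶  IMI  (L1)  txn=BusRdX+Flush  M[L1]=50
step 24: P2: load  L1  ⟶  ISS  (L1)  txn=BusRd+Flush  M[L1]=65
step 25: P1: store L1 := 95  ⟶  IMI  (L1)  txn=BusRdX  M[L1]=65
step 26: P0: store L1 := 61  ⟶  MII  (L1)  txn=BusRdX+Flush  M[L1]=95
step 27: P2: store L1 := 95  ⟶  IIM  (L1)  txn=BusRdX+Flush  M[L1]=61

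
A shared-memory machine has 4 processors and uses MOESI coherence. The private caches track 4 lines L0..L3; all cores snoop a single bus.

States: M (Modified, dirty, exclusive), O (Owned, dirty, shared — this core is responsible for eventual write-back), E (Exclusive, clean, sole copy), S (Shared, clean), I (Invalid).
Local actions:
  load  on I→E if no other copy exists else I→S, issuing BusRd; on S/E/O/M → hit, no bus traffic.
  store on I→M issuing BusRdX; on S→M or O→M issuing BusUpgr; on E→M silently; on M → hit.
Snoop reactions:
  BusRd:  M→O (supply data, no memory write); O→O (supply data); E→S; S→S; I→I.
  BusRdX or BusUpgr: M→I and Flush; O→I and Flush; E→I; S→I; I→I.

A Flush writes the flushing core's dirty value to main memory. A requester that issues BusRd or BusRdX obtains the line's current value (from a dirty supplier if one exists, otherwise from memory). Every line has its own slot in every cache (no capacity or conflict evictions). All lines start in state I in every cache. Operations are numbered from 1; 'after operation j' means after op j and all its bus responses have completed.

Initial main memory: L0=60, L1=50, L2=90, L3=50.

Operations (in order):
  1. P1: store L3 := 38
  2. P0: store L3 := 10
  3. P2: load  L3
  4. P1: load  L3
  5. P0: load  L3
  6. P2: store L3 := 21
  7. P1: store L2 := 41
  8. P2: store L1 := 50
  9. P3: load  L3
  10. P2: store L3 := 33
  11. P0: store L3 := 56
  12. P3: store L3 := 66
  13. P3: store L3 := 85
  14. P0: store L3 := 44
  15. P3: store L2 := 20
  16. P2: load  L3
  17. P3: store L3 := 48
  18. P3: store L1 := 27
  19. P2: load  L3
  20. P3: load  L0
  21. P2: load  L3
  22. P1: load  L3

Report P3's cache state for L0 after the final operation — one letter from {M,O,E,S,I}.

[1] P1: store L3 := 38 | P0:I, P1:M(38), P2:I, P3:I | bus: BusRdX
[2] P0: store L3 := 10 | P0:M(10), P1:I, P2:I, P3:I | bus: BusRdX,Flush
[3] P2: load  L3 | P0:O(10), P1:I, P2:S(10), P3:I | bus: BusRd
[4] P1: load  L3 | P0:O(10), P1:S(10), P2:S(10), P3:I | bus: BusRd
[5] P0: load  L3 | P0:O(10), P1:S(10), P2:S(10), P3:I | bus: none
[6] P2: store L3 := 21 | P0:I, P1:I, P2:M(21), P3:I | bus: BusUpgr,Flush
[7] P1: store L2 := 41 | P0:I, P1:M(41), P2:I, P3:I | bus: BusRdX
[8] P2: store L1 := 50 | P0:I, P1:I, P2:M(50), P3:I | bus: BusRdX
[9] P3: load  L3 | P0:I, P1:I, P2:O(21), P3:S(21) | bus: BusRd
[10] P2: store L3 := 33 | P0:I, P1:I, P2:M(33), P3:I | bus: BusUpgr
[11] P0: store L3 := 56 | P0:M(56), P1:I, P2:I, P3:I | bus: BusRdX,Flush
[12] P3: store L3 := 66 | P0:I, P1:I, P2:I, P3:M(66) | bus: BusRdX,Flush
[13] P3: store L3 := 85 | P0:I, P1:I, P2:I, P3:M(85) | bus: none
[14] P0: store L3 := 44 | P0:M(44), P1:I, P2:I, P3:I | bus: BusRdX,Flush
[15] P3: store L2 := 20 | P0:I, P1:I, P2:I, P3:M(20) | bus: BusRdX,Flush
[16] P2: load  L3 | P0:O(44), P1:I, P2:S(44), P3:I | bus: BusRd
[17] P3: store L3 := 48 | P0:I, P1:I, P2:I, P3:M(48) | bus: BusRdX,Flush
[18] P3: store L1 := 27 | P0:I, P1:I, P2:I, P3:M(27) | bus: BusRdX,Flush
[19] P2: load  L3 | P0:I, P1:I, P2:S(48), P3:O(48) | bus: BusRd
[20] P3: load  L0 | P0:I, P1:I, P2:I, P3:E(60) | bus: BusRd
[21] P2: load  L3 | P0:I, P1:I, P2:S(48), P3:O(48) | bus: none
[22] P1: load  L3 | P0:I, P1:S(48), P2:S(48), P3:O(48) | bus: BusRd

state = E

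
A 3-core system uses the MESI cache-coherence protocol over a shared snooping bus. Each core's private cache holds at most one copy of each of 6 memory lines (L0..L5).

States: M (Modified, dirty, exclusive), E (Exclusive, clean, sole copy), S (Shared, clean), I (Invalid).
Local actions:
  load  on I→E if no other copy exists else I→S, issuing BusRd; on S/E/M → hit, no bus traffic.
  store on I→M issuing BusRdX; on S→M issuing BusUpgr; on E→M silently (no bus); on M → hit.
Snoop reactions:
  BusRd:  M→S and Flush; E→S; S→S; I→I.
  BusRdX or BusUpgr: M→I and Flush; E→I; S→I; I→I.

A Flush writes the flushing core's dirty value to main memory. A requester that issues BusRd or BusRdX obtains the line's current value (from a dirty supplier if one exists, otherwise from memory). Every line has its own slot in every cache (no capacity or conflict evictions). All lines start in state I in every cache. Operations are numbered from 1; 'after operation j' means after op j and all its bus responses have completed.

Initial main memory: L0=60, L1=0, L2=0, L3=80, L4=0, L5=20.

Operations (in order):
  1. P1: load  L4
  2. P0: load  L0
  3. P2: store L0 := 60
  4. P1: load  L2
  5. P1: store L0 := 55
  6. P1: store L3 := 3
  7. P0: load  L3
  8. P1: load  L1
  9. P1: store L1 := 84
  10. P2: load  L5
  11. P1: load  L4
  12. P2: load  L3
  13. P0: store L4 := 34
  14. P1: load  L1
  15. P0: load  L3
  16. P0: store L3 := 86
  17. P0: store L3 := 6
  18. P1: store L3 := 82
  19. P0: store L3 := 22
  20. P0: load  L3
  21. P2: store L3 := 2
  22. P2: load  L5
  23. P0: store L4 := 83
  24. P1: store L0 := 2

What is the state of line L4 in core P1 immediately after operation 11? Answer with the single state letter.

state = E

step 1: P1: load  L4  ⟶  IEI  (L4)  txn=BusRd  M[L4]=0
step 2: P0: load  L0  ⟶  EII  (L0)  txn=BusRd  M[L0]=60
step 3: P2: store L0 := 60  ⟶  IIM  (L0)  txn=BusRdX  M[L0]=60
step 4: P1: load  L2  ⟶  IEI  (L2)  txn=BusRd  M[L2]=0
step 5: P1: store L0 := 55  ⟶  IMI  (L0)  txn=BusRdX+Flush  M[L0]=60
step 6: P1: store L3 := 3  ⟶  IMI  (L3)  txn=BusRdX  M[L3]=80
step 7: P0: load  L3  ⟶  SSI  (L3)  txn=BusRd+Flush  M[L3]=3
step 8: P1: load  L1  ⟶  IEI  (L1)  txn=BusRd  M[L1]=0
step 9: P1: store L1 := 84  ⟶  IMI  (L1)  txn=∅  M[L1]=0
step 10: P2: load  L5  ⟶  IIE  (L5)  txn=BusRd  M[L5]=20
step 11: P1: load  L4  ⟶  IEI  (L4)  txn=∅  M[L4]=0
step 12: P2: load  L3  ⟶  SSS  (L3)  txn=BusRd  M[L3]=3
step 13: P0: store L4 := 34  ⟶  MII  (L4)  txn=BusRdX  M[L4]=0
step 14: P1: load  L1  ⟶  IMI  (L1)  txn=∅  M[L1]=0
step 15: P0: load  L3  ⟶  SSS  (L3)  txn=∅  M[L3]=3
step 16: P0: store L3 := 86  ⟶  MII  (L3)  txn=BusUpgr  M[L3]=3
step 17: P0: store L3 := 6  ⟶  MII  (L3)  txn=∅  M[L3]=3
step 18: P1: store L3 := 82  ⟶  IMI  (L3)  txn=BusRdX+Flush  M[L3]=6
step 19: P0: store L3 := 22  ⟶  MII  (L3)  txn=BusRdX+Flush  M[L3]=82
step 20: P0: load  L3  ⟶  MII  (L3)  txn=∅  M[L3]=82
step 21: P2: store L3 := 2  ⟶  IIM  (L3)  txn=BusRdX+Flush  M[L3]=22
step 22: P2: load  L5  ⟶  IIE  (L5)  txn=∅  M[L5]=20
step 23: P0: store L4 := 83  ⟶  MII  (L4)  txn=∅  M[L4]=0
step 24: P1: store L0 := 2  ⟶  IMI  (L0)  txn=∅  M[L0]=60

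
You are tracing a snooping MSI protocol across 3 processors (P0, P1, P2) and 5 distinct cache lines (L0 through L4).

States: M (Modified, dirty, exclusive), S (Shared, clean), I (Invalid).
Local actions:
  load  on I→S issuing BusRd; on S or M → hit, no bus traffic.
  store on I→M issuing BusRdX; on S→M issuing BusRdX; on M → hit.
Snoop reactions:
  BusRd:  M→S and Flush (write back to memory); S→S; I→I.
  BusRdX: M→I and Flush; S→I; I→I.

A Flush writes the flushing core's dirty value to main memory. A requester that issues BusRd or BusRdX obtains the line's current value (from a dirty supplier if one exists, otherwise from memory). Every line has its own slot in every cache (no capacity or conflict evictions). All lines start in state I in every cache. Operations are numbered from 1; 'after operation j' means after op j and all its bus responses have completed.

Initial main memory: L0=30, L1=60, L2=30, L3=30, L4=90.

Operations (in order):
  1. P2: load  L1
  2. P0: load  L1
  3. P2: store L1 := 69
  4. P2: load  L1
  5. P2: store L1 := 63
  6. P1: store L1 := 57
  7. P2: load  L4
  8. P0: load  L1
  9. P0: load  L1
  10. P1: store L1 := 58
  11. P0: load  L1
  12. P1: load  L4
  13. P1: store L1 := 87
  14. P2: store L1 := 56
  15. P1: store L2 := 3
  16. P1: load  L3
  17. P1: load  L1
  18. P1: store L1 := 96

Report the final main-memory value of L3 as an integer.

  op1 P2: load  L1 → I/I/S on L1; bus BusRd; mem=60
  op2 P0: load  L1 → S/I/S on L1; bus BusRd; mem=60
  op3 P2: store L1 := 69 → I/I/M on L1; bus BusRdX; mem=60
  op4 P2: load  L1 → I/I/M on L1; bus (none); mem=60
  op5 P2: store L1 := 63 → I/I/M on L1; bus (none); mem=60
  op6 P1: store L1 := 57 → I/M/I on L1; bus BusRdX Flush; mem=63
  op7 P2: load  L4 → I/I/S on L4; bus BusRd; mem=90
  op8 P0: load  L1 → S/S/I on L1; bus BusRd Flush; mem=57
  op9 P0: load  L1 → S/S/I on L1; bus (none); mem=57
  op10 P1: store L1 := 58 → I/M/I on L1; bus BusRdX; mem=57
  op11 P0: load  L1 → S/S/I on L1; bus BusRd Flush; mem=58
  op12 P1: load  L4 → I/S/S on L4; bus BusRd; mem=90
  op13 P1: store L1 := 87 → I/M/I on L1; bus BusRdX; mem=58
  op14 P2: store L1 := 56 → I/I/M on L1; bus BusRdX Flush; mem=87
  op15 P1: store L2 := 3 → I/M/I on L2; bus BusRdX; mem=30
  op16 P1: load  L3 → I/S/I on L3; bus BusRd; mem=30
  op17 P1: load  L1 → I/S/S on L1; bus BusRd Flush; mem=56
  op18 P1: store L1 := 96 → I/M/I on L1; bus BusRdX; mem=56

memory[L3] = 30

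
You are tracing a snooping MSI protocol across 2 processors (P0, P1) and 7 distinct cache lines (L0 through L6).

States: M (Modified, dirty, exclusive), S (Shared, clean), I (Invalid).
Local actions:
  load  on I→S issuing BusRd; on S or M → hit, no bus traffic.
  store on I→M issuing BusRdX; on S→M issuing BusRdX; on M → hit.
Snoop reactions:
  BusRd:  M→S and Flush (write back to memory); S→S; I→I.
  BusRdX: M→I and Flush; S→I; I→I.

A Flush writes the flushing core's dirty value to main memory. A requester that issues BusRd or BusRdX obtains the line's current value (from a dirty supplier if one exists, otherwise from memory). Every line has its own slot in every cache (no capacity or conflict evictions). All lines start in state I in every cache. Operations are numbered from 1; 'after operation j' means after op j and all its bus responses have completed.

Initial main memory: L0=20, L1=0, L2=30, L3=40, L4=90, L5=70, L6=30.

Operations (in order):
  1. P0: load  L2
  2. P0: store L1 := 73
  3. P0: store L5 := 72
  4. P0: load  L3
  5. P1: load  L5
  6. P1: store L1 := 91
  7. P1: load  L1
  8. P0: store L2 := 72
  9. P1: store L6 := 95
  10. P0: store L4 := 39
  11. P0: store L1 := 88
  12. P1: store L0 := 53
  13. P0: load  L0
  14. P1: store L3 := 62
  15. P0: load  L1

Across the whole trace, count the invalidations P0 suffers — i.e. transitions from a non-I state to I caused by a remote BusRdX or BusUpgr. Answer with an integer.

1. P0: load  L2  bus=[BusRd]  L2: P0=S P1=I  mem[L2]=30
2. P0: store L1 := 73  bus=[BusRdX]  L1: P0=M P1=I  mem[L1]=0
3. P0: store L5 := 72  bus=[BusRdX]  L5: P0=M P1=I  mem[L5]=70
4. P0: load  L3  bus=[BusRd]  L3: P0=S P1=I  mem[L3]=40
5. P1: load  L5  bus=[BusRd,Flush]  L5: P0=S P1=S  mem[L5]=72
6. P1: store L1 := 91  bus=[BusRdX,Flush]  L1: P0=I P1=M  mem[L1]=73
7. P1: load  L1  bus=[-]  L1: P0=I P1=M  mem[L1]=73
8. P0: store L2 := 72  bus=[BusRdX]  L2: P0=M P1=I  mem[L2]=30
9. P1: store L6 := 95  bus=[BusRdX]  L6: P0=I P1=M  mem[L6]=30
10. P0: store L4 := 39  bus=[BusRdX]  L4: P0=M P1=I  mem[L4]=90
11. P0: store L1 := 88  bus=[BusRdX,Flush]  L1: P0=M P1=I  mem[L1]=91
12. P1: store L0 := 53  bus=[BusRdX]  L0: P0=I P1=M  mem[L0]=20
13. P0: load  L0  bus=[BusRd,Flush]  L0: P0=S P1=S  mem[L0]=53
14. P1: store L3 := 62  bus=[BusRdX]  L3: P0=I P1=M  mem[L3]=40
15. P0: load  L1  bus=[-]  L1: P0=M P1=I  mem[L1]=91

invalidations = 2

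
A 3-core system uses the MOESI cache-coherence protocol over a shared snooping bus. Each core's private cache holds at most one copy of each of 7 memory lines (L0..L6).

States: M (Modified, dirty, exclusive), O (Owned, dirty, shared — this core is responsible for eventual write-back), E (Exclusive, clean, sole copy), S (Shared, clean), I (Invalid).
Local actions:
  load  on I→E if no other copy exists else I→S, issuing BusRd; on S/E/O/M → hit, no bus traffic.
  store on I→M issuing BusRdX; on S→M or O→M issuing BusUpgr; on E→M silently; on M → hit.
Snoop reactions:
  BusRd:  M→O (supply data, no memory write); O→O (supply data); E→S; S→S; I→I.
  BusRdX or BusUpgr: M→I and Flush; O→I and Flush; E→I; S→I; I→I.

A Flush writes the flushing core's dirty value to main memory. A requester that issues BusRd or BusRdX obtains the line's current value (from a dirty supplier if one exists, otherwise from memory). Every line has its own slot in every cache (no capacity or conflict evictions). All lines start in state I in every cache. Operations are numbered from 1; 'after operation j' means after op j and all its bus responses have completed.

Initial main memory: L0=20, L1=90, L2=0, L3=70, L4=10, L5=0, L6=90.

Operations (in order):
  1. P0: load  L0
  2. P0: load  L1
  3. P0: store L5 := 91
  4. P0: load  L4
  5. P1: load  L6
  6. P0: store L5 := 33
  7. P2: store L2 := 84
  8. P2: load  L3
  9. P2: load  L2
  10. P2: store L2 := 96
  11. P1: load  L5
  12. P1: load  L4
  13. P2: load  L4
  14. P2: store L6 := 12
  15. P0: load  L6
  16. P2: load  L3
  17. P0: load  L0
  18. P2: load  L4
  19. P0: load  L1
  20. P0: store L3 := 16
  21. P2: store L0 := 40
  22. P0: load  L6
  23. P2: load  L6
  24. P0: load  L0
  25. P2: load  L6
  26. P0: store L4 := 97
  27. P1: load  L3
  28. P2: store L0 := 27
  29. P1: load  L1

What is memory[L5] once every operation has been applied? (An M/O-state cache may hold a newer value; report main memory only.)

  op1 P0: load  L0 → E/I/I on L0; bus BusRd; mem=20
  op2 P0: load  L1 → E/I/I on L1; bus BusRd; mem=90
  op3 P0: store L5 := 91 → M/I/I on L5; bus BusRdX; mem=0
  op4 P0: load  L4 → E/I/I on L4; bus BusRd; mem=10
  op5 P1: load  L6 → I/E/I on L6; bus BusRd; mem=90
  op6 P0: store L5 := 33 → M/I/I on L5; bus (none); mem=0
  op7 P2: store L2 := 84 → I/I/M on L2; bus BusRdX; mem=0
  op8 P2: load  L3 → I/I/E on L3; bus BusRd; mem=70
  op9 P2: load  L2 → I/I/M on L2; bus (none); mem=0
  op10 P2: store L2 := 96 → I/I/M on L2; bus (none); mem=0
  op11 P1: load  L5 → O/S/I on L5; bus BusRd; mem=0
  op12 P1: load  L4 → S/S/I on L4; bus BusRd; mem=10
  op13 P2: load  L4 → S/S/S on L4; bus BusRd; mem=10
  op14 P2: store L6 := 12 → I/I/M on L6; bus BusRdX; mem=90
  op15 P0: load  L6 → S/I/O on L6; bus BusRd; mem=90
  op16 P2: load  L3 → I/I/E on L3; bus (none); mem=70
  op17 P0: load  L0 → E/I/I on L0; bus (none); mem=20
  op18 P2: load  L4 → S/S/S on L4; bus (none); mem=10
  op19 P0: load  L1 → E/I/I on L1; bus (none); mem=90
  op20 P0: store L3 := 16 → M/I/I on L3; bus BusRdX; mem=70
  op21 P2: store L0 := 40 → I/I/M on L0; bus BusRdX; mem=20
  op22 P0: load  L6 → S/I/O on L6; bus (none); mem=90
  op23 P2: load  L6 → S/I/O on L6; bus (none); mem=90
  op24 P0: load  L0 → S/I/O on L0; bus BusRd; mem=20
  op25 P2: load  L6 → S/I/O on L6; bus (none); mem=90
  op26 P0: store L4 := 97 → M/I/I on L4; bus BusUpgr; mem=10
  op27 P1: load  L3 → O/S/I on L3; bus BusRd; mem=70
  op28 P2: store L0 := 27 → I/I/M on L0; bus BusUpgr; mem=20
  op29 P1: load  L1 → S/S/I on L1; bus BusRd; mem=90

memory[L5] = 0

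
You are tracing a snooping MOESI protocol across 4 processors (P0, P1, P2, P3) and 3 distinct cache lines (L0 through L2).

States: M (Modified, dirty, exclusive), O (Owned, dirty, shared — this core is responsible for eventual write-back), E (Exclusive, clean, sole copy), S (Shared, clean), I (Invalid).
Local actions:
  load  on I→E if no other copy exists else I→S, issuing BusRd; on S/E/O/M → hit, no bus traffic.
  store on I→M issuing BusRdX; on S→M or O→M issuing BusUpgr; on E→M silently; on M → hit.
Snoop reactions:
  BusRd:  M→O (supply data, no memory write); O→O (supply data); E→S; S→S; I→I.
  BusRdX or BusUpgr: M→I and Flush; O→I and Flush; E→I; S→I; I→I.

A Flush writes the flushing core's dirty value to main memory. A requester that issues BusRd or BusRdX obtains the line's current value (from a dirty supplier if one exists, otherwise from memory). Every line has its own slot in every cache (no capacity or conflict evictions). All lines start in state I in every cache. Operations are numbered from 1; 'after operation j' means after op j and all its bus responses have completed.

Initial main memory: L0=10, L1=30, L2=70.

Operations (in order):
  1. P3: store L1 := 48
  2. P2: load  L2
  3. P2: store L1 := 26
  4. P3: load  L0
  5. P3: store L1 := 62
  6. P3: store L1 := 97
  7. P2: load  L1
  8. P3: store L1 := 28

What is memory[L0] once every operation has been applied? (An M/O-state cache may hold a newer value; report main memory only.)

memory[L0] = 10

1. P3: store L1 := 48  bus=[BusRdX]  L1: P0=I P1=I P2=I P3=M  mem[L1]=30
2. P2: load  L2  bus=[BusRd]  L2: P0=I P1=I P2=E P3=I  mem[L2]=70
3. P2: store L1 := 26  bus=[BusRdX,Flush]  L1: P0=I P1=I P2=M P3=I  mem[L1]=48
4. P3: load  L0  bus=[BusRd]  L0: P0=I P1=I P2=I P3=E  mem[L0]=10
5. P3: store L1 := 62  bus=[BusRdX,Flush]  L1: P0=I P1=I P2=I P3=M  mem[L1]=26
6. P3: store L1 := 97  bus=[-]  L1: P0=I P1=I P2=I P3=M  mem[L1]=26
7. P2: load  L1  bus=[BusRd]  L1: P0=I P1=I P2=S P3=O  mem[L1]=26
8. P3: store L1 := 28  bus=[BusUpgr]  L1: P0=I P1=I P2=I P3=M  mem[L1]=26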